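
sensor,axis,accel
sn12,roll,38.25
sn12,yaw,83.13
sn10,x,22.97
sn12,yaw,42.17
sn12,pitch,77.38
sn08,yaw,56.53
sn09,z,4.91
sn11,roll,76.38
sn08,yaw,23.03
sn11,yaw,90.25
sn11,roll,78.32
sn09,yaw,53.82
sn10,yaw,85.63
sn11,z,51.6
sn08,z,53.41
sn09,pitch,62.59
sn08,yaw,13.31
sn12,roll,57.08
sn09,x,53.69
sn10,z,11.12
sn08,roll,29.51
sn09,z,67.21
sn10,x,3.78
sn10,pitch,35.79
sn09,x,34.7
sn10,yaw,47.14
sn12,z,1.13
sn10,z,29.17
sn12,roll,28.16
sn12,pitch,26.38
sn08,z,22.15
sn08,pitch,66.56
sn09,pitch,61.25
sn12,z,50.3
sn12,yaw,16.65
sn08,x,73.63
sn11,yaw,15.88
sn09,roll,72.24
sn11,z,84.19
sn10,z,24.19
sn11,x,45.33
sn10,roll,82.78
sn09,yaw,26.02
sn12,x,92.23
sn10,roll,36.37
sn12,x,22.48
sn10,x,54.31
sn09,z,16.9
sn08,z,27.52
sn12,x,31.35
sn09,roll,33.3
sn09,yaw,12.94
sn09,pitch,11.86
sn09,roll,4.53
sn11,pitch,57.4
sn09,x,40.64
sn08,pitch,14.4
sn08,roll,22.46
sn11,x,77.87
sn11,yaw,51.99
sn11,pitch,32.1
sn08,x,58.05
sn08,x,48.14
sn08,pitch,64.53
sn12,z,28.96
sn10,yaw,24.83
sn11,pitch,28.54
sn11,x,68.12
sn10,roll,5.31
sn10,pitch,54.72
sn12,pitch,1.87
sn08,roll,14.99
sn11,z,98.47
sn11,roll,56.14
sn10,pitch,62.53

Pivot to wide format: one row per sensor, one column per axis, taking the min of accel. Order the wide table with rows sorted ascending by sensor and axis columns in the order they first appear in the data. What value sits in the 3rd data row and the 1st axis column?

With rows sorted ascending by sensor, row 3 is sensor=sn10. axis columns in first-appearance order: roll, yaw, x, pitch, z; column 1 is roll.
Long rows with sensor=sn10, axis=roll: min(82.78, 36.37, 5.31) = 5.31.

5.31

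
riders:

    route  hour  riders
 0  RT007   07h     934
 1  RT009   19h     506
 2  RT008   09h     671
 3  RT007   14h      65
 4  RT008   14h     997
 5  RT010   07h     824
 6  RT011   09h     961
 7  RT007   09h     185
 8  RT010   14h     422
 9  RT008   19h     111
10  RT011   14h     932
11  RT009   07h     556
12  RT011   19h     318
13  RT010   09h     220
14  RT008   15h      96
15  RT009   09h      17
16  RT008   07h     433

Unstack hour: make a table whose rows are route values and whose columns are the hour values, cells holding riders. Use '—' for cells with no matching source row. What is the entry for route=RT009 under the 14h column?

—

No long-format row has route=RT009 and hour=14h, so the cell is —.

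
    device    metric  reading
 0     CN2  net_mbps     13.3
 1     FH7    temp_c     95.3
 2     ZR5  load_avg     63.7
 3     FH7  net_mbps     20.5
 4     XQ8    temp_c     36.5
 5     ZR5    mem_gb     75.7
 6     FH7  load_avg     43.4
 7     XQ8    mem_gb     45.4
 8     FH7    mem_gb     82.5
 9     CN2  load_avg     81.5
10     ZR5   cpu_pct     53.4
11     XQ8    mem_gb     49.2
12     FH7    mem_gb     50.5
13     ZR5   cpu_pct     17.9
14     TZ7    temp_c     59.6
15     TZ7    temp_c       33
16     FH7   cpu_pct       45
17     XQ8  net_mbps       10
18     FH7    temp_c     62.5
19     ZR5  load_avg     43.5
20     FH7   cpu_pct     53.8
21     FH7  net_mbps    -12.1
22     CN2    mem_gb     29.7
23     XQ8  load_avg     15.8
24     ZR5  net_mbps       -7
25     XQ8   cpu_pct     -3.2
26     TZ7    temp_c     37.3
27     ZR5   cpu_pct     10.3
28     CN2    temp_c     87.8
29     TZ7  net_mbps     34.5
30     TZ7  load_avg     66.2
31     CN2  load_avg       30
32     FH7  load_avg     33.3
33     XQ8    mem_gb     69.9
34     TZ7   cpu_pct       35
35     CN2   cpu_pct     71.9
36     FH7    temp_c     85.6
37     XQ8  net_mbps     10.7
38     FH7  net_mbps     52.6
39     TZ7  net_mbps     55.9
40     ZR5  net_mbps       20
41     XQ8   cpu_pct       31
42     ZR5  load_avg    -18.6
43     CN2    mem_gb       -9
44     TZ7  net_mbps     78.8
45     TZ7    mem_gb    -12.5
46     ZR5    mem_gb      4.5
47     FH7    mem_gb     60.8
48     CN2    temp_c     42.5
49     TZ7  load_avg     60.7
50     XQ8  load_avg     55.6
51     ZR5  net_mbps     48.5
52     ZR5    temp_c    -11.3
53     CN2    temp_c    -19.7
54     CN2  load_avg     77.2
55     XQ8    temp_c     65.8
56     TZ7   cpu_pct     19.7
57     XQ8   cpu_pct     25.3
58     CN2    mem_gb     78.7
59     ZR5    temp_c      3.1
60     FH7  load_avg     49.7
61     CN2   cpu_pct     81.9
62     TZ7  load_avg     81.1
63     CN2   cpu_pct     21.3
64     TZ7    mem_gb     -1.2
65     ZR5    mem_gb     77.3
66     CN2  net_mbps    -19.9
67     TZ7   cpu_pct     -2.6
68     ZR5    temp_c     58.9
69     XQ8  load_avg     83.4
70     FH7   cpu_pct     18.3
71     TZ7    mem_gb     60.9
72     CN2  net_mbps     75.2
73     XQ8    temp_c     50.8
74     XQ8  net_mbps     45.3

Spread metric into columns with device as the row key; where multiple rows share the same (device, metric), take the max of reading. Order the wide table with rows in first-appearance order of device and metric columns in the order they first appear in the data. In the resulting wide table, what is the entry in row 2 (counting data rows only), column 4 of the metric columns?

82.5

With rows in first-appearance order of device, row 2 is device=FH7. metric columns in first-appearance order: net_mbps, temp_c, load_avg, mem_gb, cpu_pct; column 4 is mem_gb.
Long rows with device=FH7, metric=mem_gb: max(82.5, 50.5, 60.8) = 82.5.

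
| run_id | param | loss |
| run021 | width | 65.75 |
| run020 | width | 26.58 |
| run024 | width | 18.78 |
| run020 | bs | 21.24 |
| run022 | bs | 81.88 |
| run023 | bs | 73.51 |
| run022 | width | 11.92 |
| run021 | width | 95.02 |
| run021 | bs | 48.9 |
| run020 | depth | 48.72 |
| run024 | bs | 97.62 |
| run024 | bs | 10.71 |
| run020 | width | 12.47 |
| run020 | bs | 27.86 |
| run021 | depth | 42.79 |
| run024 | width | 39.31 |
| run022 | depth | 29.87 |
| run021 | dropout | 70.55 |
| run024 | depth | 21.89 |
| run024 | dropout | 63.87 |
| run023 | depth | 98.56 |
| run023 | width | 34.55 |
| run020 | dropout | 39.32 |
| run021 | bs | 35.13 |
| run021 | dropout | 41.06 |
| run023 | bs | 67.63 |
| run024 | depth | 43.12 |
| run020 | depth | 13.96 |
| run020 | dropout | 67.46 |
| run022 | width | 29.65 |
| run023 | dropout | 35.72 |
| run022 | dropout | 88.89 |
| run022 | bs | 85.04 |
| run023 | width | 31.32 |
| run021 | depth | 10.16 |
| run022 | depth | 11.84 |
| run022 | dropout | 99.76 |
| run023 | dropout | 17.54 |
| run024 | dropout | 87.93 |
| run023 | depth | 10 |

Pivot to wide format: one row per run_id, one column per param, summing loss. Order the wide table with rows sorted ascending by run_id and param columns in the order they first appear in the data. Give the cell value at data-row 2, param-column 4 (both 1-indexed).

111.61

With rows sorted ascending by run_id, row 2 is run_id=run021. param columns in first-appearance order: width, bs, depth, dropout; column 4 is dropout.
Long rows with run_id=run021, param=dropout: 70.55 + 41.06 = 111.61.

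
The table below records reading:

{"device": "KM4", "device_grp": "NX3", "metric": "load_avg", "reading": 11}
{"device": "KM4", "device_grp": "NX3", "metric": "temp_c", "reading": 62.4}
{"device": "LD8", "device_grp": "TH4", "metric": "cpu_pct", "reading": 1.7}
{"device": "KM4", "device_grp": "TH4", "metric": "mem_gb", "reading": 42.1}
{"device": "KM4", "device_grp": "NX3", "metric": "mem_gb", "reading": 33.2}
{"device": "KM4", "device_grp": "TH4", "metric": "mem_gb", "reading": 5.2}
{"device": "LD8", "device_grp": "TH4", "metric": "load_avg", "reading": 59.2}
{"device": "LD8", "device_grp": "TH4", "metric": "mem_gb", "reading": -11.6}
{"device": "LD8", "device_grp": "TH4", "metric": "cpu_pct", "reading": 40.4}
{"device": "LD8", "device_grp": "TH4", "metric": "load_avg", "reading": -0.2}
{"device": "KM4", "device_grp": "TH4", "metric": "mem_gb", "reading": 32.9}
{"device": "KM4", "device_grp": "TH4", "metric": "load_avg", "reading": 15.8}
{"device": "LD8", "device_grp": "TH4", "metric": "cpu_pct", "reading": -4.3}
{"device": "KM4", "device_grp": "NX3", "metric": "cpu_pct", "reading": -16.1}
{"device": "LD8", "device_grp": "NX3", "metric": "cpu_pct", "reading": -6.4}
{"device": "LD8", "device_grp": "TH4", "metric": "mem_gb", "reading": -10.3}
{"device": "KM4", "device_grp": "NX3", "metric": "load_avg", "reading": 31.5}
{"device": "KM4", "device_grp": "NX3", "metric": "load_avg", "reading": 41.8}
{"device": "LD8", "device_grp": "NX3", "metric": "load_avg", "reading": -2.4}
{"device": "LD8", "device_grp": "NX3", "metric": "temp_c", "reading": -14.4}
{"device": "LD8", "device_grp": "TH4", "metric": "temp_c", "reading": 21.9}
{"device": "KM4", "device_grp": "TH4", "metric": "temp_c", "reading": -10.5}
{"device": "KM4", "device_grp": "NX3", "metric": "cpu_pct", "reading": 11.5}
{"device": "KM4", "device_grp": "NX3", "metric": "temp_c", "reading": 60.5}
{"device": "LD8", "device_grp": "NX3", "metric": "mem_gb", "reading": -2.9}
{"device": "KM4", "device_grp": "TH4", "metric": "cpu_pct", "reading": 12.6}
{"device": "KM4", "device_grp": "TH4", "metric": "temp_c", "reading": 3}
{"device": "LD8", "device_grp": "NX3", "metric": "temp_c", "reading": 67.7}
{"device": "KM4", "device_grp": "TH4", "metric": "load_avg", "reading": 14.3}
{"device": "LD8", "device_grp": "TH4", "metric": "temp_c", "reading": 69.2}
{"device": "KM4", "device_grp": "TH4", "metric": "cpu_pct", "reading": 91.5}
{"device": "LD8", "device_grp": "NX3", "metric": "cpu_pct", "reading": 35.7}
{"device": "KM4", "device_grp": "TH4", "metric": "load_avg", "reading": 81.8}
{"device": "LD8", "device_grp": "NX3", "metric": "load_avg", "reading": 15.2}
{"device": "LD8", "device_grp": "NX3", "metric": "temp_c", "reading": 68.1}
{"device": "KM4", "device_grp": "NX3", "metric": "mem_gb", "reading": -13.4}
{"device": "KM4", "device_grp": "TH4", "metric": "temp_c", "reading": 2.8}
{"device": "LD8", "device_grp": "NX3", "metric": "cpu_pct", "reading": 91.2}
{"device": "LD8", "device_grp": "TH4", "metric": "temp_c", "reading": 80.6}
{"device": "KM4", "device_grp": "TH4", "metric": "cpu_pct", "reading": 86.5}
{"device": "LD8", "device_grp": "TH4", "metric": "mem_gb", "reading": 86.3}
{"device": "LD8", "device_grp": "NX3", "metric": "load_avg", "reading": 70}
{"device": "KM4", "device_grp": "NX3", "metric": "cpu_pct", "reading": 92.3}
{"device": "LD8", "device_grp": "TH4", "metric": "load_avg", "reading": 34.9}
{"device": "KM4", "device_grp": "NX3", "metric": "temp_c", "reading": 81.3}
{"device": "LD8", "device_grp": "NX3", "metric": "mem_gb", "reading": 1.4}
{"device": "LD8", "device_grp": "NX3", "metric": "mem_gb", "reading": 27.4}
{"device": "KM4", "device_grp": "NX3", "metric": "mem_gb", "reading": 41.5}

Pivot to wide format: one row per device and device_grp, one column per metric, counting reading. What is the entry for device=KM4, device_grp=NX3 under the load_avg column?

3

Rows with device=KM4, device_grp=NX3 and metric=load_avg: reading values are 11, 31.5, 41.8.
3 rows match — count = 3.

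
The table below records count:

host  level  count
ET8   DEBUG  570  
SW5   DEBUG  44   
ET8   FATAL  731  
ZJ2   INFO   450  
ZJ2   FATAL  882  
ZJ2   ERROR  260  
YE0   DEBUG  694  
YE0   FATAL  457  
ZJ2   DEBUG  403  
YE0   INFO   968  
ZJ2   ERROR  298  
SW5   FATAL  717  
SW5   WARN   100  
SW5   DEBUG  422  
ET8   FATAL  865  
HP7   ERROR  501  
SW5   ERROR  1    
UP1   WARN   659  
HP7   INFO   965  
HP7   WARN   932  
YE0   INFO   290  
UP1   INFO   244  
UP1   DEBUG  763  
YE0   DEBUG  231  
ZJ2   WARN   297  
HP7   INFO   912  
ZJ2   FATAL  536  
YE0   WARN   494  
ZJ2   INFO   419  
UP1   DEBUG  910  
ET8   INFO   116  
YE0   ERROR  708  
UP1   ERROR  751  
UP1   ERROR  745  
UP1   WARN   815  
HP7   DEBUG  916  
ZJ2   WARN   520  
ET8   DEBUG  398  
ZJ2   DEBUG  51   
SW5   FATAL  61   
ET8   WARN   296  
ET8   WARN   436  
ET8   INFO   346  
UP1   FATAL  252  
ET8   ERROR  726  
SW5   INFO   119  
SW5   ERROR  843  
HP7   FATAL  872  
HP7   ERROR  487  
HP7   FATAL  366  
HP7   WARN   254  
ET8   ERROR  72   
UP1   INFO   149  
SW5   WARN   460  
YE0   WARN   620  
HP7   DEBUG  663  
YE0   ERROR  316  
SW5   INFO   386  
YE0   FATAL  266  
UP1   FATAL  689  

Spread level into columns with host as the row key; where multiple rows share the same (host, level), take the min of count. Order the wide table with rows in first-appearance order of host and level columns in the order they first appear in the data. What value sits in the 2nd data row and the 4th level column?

1

With rows in first-appearance order of host, row 2 is host=SW5. level columns in first-appearance order: DEBUG, FATAL, INFO, ERROR, WARN; column 4 is ERROR.
Long rows with host=SW5, level=ERROR: min(1, 843) = 1.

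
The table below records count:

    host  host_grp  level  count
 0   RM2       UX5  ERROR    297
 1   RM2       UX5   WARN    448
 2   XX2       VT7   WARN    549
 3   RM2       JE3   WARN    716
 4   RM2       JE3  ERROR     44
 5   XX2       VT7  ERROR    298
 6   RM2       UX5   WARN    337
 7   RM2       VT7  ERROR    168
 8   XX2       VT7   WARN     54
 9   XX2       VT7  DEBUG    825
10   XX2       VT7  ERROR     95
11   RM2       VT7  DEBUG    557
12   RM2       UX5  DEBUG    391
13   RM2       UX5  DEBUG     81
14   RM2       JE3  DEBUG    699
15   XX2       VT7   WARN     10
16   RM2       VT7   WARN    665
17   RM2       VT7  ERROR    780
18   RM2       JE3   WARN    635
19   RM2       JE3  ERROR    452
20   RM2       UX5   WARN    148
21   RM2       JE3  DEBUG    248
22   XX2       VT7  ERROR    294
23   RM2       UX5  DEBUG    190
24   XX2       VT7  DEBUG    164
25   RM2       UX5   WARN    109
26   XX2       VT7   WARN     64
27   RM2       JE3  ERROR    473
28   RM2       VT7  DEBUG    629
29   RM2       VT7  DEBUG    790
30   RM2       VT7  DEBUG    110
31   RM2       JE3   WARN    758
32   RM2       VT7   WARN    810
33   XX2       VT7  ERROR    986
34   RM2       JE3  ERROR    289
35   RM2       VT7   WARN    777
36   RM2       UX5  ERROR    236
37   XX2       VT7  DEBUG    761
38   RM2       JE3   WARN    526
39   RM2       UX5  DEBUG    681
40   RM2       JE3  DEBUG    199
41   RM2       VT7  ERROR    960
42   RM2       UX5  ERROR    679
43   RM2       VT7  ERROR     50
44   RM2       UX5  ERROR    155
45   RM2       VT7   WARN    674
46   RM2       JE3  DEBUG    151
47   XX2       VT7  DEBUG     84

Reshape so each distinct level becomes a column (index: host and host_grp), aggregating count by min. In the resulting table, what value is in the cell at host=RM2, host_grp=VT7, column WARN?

Rows with host=RM2, host_grp=VT7 and level=WARN: count values are 665, 810, 777, 674.
min(665, 810, 777, 674) = 665.

665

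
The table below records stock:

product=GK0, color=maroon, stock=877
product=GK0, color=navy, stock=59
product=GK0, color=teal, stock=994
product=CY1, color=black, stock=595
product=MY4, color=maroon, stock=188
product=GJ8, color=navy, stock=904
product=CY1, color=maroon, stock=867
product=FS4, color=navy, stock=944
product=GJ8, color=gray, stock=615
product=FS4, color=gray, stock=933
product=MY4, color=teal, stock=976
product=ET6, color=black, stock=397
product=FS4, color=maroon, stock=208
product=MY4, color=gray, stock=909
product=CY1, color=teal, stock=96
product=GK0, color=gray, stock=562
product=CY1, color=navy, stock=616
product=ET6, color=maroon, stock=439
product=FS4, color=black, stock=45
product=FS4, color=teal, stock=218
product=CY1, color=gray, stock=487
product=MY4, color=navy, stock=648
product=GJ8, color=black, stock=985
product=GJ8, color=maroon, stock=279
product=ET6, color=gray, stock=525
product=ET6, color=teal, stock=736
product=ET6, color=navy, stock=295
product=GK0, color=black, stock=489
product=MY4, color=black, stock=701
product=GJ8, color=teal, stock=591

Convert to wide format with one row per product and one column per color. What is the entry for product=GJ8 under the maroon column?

Wide layout: rows indexed by product, columns are the 5 distinct color values (maroon, navy, teal, black, gray).
Cell (product=GJ8, color=maroon) draws from the long row where product=GJ8 and color=maroon, which has stock=279.

279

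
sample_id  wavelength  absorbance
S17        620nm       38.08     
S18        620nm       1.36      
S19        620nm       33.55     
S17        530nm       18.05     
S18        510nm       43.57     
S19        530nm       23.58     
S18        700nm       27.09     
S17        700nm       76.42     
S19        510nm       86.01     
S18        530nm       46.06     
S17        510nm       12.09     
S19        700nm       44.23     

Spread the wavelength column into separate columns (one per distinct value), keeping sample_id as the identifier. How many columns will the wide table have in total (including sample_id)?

5

1 column for sample_id plus 4 distinct wavelength values → 5 columns.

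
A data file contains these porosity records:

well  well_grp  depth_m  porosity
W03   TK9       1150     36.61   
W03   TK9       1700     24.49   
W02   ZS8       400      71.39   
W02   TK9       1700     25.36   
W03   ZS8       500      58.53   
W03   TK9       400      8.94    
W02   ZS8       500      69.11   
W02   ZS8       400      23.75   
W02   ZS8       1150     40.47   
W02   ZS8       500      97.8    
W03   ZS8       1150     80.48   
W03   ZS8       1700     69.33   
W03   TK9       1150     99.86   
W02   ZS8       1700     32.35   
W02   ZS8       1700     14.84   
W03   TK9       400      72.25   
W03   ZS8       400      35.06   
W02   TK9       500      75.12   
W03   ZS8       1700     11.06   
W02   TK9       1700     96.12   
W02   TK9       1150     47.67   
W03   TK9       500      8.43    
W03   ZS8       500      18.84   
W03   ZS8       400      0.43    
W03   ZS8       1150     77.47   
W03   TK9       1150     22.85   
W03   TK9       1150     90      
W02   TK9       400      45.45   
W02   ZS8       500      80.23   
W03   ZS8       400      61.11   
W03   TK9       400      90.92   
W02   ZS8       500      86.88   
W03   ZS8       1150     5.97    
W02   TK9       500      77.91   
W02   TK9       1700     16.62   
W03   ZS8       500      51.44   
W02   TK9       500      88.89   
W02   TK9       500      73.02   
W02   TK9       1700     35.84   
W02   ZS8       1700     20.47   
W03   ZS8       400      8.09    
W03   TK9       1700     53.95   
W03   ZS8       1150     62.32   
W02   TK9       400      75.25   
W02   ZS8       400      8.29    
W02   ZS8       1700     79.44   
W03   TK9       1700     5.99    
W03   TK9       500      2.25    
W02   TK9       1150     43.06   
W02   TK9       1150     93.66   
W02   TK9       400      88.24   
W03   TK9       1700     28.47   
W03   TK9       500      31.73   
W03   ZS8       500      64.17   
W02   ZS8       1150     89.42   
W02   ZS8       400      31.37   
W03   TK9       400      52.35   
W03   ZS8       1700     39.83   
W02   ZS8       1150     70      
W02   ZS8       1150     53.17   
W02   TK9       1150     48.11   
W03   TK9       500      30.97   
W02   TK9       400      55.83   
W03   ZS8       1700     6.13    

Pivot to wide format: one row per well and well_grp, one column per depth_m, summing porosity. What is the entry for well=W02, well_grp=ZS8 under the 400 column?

Rows with well=W02, well_grp=ZS8 and depth_m=400: porosity values are 71.39, 23.75, 8.29, 31.37.
71.39 + 23.75 + 8.29 + 31.37 = 134.80.

134.80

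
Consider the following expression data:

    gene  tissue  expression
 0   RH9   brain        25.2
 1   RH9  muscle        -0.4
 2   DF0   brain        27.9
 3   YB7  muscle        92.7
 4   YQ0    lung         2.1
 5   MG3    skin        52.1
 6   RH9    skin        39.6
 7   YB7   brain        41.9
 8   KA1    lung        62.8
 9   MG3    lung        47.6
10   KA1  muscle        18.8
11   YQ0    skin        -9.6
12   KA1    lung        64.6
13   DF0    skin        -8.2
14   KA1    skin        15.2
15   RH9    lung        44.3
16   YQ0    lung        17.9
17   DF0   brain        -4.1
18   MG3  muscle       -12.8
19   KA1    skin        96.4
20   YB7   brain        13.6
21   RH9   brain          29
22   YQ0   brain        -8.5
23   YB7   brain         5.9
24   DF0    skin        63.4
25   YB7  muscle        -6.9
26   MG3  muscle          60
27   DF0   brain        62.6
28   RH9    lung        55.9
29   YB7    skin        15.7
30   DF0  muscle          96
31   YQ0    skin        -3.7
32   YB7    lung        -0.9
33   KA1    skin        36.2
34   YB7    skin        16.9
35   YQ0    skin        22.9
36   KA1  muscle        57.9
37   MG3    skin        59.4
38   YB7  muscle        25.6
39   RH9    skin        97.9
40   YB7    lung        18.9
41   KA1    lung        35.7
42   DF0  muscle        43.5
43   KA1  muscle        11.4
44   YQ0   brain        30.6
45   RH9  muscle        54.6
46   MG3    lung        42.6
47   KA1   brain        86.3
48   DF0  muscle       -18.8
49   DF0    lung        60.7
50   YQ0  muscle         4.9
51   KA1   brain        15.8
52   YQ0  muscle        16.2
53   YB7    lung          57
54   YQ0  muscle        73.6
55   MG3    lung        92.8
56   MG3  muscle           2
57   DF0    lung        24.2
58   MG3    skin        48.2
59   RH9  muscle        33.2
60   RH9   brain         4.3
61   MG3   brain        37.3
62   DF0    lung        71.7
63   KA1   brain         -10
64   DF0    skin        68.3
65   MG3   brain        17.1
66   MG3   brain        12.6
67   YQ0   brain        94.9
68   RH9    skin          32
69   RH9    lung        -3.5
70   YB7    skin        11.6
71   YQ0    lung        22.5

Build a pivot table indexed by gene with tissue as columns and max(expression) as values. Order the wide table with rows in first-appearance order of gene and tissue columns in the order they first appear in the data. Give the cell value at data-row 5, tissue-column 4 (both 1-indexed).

With rows in first-appearance order of gene, row 5 is gene=MG3. tissue columns in first-appearance order: brain, muscle, lung, skin; column 4 is skin.
Long rows with gene=MG3, tissue=skin: max(52.1, 59.4, 48.2) = 59.4.

59.4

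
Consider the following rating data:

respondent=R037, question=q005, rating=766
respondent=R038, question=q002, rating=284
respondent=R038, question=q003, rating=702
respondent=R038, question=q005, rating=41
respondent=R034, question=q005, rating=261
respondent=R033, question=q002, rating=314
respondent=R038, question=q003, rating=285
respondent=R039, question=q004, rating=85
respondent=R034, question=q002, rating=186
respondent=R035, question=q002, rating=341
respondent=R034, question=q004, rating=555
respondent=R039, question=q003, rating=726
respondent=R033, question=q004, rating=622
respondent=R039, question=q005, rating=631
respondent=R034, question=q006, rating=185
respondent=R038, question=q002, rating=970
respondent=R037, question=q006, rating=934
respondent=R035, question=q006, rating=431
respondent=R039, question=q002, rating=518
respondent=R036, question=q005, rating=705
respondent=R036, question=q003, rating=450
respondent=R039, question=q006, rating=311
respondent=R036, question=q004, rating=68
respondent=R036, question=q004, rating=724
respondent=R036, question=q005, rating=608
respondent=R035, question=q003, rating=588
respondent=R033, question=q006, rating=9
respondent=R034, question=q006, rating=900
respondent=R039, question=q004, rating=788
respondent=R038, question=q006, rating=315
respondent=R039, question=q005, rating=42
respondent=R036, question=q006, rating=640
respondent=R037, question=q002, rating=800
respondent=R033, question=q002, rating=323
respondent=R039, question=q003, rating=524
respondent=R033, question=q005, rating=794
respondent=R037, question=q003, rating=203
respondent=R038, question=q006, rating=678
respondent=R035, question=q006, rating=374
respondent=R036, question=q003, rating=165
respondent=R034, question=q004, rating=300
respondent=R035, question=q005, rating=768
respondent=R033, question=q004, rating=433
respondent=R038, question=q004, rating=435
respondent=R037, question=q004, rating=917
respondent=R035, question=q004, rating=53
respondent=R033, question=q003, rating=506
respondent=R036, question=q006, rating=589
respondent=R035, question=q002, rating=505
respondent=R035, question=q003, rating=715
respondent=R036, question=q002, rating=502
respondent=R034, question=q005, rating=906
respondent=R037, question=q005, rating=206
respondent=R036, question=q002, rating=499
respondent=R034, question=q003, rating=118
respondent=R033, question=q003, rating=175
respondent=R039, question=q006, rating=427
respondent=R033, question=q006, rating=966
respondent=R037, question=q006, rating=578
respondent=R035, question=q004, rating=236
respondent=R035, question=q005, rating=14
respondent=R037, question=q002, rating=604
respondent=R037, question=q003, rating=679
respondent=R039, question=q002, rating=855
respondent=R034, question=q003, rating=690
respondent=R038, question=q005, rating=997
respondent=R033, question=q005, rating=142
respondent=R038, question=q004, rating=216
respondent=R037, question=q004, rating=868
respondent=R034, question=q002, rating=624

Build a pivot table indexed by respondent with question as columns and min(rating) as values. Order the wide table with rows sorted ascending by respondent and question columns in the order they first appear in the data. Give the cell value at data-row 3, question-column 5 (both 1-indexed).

With rows sorted ascending by respondent, row 3 is respondent=R035. question columns in first-appearance order: q005, q002, q003, q004, q006; column 5 is q006.
Long rows with respondent=R035, question=q006: min(431, 374) = 374.

374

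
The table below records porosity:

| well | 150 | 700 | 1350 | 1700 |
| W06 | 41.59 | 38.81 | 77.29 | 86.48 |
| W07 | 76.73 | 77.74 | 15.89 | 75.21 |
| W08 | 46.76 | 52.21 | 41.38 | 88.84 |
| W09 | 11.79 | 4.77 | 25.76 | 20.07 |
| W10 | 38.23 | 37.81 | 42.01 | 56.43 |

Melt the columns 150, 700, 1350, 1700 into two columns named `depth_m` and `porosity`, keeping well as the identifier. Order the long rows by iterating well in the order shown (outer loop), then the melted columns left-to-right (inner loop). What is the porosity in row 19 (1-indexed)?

20 rows total (5 × 4). Row 19: index ⌊(19-1)/4⌋ = 4 into well → W10; (19-1) mod 4 = 2 into the melted columns → 1350.
So row 19 is (W10, 1350, 42.01); porosity = 42.01.

42.01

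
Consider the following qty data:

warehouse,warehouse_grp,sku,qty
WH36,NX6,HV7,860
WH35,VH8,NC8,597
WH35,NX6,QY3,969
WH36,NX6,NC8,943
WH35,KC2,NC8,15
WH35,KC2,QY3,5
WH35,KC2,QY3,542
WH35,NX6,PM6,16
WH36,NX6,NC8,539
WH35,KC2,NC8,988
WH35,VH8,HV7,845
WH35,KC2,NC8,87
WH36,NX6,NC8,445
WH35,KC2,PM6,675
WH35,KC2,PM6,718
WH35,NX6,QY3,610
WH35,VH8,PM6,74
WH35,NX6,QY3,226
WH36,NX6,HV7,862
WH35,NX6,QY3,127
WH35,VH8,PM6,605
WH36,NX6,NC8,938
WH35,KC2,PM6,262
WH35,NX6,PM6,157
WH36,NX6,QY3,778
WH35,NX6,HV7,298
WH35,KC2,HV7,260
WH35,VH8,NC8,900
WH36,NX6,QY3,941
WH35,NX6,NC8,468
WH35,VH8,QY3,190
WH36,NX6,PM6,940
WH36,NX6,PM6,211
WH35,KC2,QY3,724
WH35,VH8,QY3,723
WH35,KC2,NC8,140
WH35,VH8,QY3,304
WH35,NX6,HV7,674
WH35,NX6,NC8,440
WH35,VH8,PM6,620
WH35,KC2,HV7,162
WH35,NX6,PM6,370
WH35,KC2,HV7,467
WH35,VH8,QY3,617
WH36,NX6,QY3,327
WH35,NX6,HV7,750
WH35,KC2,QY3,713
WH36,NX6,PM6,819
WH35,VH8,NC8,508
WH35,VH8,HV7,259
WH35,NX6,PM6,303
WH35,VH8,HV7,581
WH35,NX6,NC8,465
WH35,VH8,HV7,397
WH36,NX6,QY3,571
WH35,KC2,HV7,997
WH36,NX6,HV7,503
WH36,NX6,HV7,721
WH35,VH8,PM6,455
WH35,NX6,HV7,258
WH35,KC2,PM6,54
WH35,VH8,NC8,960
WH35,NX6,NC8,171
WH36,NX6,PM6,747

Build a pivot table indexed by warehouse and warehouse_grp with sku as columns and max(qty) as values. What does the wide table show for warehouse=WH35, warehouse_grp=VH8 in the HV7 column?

Rows with warehouse=WH35, warehouse_grp=VH8 and sku=HV7: qty values are 845, 259, 581, 397.
max(845, 259, 581, 397) = 845.

845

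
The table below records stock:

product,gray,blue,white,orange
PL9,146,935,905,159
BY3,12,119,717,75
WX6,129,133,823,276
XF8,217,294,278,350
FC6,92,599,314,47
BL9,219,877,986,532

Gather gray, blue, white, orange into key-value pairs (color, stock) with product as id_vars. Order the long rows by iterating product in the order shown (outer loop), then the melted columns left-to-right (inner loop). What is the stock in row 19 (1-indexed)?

314

24 rows total (6 × 4). Row 19: index ⌊(19-1)/4⌋ = 4 into product → FC6; (19-1) mod 4 = 2 into the melted columns → white.
So row 19 is (FC6, white, 314); stock = 314.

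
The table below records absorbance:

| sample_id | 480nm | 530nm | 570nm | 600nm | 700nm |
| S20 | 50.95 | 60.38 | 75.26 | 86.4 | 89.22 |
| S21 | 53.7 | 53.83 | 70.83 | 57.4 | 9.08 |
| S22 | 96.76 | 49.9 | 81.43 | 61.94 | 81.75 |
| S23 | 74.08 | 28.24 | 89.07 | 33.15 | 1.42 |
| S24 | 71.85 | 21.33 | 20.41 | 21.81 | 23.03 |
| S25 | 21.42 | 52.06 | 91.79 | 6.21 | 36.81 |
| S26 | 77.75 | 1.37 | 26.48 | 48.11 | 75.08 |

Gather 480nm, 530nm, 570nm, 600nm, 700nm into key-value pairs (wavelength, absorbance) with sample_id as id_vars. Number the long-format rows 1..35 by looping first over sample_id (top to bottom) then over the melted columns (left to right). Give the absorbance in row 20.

35 rows total (7 × 5). Row 20: index ⌊(20-1)/5⌋ = 3 into sample_id → S23; (20-1) mod 5 = 4 into the melted columns → 700nm.
So row 20 is (S23, 700nm, 1.42); absorbance = 1.42.

1.42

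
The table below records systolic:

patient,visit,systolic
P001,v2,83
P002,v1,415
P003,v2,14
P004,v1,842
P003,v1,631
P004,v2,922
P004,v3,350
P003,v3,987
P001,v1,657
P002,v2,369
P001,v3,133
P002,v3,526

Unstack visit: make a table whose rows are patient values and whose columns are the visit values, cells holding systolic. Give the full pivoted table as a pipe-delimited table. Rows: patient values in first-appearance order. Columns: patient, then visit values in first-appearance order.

| patient | v2 | v1 | v3 |
| P001 | 83 | 657 | 133 |
| P002 | 369 | 415 | 526 |
| P003 | 14 | 631 | 987 |
| P004 | 922 | 842 | 350 |

Columns: patient plus the 3 distinct visit values (v2, v1, v3).
For example, row P001 column v2 takes systolic=83 from the long row (P001, v2).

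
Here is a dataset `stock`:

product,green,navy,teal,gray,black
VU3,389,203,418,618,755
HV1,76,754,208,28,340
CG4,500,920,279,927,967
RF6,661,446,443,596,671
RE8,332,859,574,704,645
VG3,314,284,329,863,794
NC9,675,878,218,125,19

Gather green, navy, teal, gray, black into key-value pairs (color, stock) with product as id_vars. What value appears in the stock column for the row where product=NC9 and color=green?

675

Unpivoting turns each (product, wide-column) pair into one long row.
The wide cell at row NC9, column green holds 675, so the long row (NC9, green) has stock=675.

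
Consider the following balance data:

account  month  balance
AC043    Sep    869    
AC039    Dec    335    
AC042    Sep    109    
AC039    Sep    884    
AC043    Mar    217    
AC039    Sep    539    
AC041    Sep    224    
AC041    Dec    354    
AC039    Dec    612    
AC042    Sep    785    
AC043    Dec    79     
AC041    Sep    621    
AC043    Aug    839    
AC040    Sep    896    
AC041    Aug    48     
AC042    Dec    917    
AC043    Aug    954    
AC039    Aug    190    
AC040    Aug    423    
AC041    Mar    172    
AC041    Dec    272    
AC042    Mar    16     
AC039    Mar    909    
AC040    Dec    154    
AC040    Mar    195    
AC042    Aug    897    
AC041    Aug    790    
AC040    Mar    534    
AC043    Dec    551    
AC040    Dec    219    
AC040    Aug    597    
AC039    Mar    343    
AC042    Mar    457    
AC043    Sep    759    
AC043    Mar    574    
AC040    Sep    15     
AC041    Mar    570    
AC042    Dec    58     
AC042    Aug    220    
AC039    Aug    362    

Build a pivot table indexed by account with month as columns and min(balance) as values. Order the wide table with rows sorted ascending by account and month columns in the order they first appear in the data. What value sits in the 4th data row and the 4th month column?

220

With rows sorted ascending by account, row 4 is account=AC042. month columns in first-appearance order: Sep, Dec, Mar, Aug; column 4 is Aug.
Long rows with account=AC042, month=Aug: min(897, 220) = 220.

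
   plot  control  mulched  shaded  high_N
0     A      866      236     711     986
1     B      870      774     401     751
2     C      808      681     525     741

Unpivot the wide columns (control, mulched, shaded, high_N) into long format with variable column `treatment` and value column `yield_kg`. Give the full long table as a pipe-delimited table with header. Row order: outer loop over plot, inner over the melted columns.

Each (plot, column) pair becomes one row: 3 × 4 = 12 rows.
For example, (A, control) → yield_kg=866.

| plot | treatment | yield_kg |
| A | control | 866 |
| A | mulched | 236 |
| A | shaded | 711 |
| A | high_N | 986 |
| B | control | 870 |
| B | mulched | 774 |
| B | shaded | 401 |
| B | high_N | 751 |
| C | control | 808 |
| C | mulched | 681 |
| C | shaded | 525 |
| C | high_N | 741 |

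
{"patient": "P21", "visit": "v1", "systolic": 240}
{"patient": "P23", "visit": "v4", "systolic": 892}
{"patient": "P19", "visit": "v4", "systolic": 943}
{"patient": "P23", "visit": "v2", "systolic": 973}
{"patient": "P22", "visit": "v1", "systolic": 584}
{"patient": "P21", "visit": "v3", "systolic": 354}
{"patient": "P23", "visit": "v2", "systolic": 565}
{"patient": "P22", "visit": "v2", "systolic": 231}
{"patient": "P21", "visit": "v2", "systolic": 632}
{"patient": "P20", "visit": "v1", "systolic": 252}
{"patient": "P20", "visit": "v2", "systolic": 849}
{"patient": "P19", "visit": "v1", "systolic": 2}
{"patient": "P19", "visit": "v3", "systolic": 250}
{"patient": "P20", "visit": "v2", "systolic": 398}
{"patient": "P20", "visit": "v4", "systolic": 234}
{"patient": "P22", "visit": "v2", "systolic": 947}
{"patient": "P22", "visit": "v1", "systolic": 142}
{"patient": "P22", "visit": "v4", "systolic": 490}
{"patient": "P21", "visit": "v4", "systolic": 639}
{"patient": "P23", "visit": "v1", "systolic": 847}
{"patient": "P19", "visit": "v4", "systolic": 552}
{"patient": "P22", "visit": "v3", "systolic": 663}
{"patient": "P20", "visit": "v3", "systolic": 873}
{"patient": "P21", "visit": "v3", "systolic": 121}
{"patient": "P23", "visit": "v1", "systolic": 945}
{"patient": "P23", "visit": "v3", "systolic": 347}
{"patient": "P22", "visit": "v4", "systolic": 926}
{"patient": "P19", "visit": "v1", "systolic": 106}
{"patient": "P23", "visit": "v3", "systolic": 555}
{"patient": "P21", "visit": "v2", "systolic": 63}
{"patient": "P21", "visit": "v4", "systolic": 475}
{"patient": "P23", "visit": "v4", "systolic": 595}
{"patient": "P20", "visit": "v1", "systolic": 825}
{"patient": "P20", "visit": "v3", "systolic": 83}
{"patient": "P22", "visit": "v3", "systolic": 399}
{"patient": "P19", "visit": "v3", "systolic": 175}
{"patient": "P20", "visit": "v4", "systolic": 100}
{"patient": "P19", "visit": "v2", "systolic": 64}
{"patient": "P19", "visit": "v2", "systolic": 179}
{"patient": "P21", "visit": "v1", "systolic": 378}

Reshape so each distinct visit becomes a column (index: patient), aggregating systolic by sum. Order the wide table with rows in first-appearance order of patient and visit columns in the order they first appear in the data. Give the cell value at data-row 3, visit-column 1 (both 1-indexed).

108

With rows in first-appearance order of patient, row 3 is patient=P19. visit columns in first-appearance order: v1, v4, v2, v3; column 1 is v1.
Long rows with patient=P19, visit=v1: 2 + 106 = 108.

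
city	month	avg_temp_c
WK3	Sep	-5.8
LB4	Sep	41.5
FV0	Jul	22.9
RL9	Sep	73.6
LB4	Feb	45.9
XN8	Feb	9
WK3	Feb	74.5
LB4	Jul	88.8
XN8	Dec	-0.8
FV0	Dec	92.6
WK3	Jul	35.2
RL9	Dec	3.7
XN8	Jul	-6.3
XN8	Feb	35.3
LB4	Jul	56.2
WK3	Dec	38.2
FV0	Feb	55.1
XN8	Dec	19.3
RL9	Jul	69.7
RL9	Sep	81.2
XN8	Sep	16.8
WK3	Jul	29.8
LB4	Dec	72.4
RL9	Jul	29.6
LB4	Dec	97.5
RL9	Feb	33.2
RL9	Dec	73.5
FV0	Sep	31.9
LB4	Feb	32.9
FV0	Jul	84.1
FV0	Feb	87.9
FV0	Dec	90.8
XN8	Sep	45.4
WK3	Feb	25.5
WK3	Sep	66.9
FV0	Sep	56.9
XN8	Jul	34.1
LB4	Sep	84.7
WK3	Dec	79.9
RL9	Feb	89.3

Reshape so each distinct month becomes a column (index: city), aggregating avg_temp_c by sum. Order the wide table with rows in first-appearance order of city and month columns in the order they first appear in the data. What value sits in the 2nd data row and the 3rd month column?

78.8

With rows in first-appearance order of city, row 2 is city=LB4. month columns in first-appearance order: Sep, Jul, Feb, Dec; column 3 is Feb.
Long rows with city=LB4, month=Feb: 45.9 + 32.9 = 78.8.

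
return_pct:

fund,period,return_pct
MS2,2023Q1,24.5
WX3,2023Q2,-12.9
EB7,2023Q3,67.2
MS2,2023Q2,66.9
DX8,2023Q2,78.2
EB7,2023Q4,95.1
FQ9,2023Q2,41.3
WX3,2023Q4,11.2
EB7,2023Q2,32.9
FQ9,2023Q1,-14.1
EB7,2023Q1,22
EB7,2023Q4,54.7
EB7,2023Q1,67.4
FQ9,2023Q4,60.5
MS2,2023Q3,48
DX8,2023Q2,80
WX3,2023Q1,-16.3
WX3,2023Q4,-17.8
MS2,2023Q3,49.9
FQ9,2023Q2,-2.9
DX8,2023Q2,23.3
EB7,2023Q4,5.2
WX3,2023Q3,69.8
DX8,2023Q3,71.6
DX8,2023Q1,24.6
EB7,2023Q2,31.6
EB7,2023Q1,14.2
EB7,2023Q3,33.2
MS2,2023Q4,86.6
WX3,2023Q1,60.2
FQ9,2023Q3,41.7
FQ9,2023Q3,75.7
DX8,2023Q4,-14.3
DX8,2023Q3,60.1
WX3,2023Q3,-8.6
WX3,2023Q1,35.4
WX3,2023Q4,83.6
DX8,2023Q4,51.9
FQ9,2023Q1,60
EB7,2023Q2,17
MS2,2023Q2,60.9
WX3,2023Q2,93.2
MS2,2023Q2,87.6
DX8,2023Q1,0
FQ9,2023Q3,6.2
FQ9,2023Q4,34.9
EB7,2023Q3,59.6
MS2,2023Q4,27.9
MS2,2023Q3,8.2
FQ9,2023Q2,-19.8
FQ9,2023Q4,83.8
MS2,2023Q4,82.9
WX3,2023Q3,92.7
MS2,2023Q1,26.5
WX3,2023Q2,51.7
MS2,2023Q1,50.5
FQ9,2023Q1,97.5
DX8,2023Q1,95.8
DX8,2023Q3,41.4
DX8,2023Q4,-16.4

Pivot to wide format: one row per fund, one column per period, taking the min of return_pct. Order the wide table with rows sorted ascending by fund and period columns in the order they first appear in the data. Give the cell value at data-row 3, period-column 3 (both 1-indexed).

With rows sorted ascending by fund, row 3 is fund=FQ9. period columns in first-appearance order: 2023Q1, 2023Q2, 2023Q3, 2023Q4; column 3 is 2023Q3.
Long rows with fund=FQ9, period=2023Q3: min(41.7, 75.7, 6.2) = 6.2.

6.2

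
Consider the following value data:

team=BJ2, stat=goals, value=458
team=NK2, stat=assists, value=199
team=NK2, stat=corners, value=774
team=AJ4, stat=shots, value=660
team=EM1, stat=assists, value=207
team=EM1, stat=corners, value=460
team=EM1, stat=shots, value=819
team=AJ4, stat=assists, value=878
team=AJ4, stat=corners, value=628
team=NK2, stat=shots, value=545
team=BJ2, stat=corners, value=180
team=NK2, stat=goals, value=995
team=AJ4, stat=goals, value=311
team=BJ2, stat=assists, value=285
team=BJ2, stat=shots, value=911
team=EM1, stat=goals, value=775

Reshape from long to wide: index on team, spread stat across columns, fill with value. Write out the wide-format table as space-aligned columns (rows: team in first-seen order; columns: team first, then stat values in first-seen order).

Columns: team plus the 4 distinct stat values (goals, assists, corners, shots).
For example, row BJ2 column goals takes value=458 from the long row (BJ2, goals).

team  goals  assists  corners  shots
BJ2   458    285      180      911  
NK2   995    199      774      545  
AJ4   311    878      628      660  
EM1   775    207      460      819  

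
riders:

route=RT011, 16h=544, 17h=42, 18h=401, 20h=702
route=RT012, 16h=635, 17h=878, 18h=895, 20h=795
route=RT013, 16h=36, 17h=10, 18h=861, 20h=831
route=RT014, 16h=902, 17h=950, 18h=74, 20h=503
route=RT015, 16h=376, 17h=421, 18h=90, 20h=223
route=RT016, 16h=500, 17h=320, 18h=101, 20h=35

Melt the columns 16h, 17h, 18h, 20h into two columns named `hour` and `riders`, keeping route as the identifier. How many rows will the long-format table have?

6 route values × 4 melted columns = 24 rows.

24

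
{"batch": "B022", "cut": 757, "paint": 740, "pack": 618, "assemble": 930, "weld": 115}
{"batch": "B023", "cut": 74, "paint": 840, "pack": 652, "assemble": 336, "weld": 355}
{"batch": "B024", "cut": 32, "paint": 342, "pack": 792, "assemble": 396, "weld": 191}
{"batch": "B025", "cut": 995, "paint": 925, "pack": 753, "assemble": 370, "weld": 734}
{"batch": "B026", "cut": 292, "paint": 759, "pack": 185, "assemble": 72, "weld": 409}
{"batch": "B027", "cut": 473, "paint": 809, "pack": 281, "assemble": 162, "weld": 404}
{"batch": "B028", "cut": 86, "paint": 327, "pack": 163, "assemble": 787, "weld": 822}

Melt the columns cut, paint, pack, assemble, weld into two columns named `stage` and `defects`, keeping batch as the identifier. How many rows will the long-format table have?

7 batch values × 5 melted columns = 35 rows.

35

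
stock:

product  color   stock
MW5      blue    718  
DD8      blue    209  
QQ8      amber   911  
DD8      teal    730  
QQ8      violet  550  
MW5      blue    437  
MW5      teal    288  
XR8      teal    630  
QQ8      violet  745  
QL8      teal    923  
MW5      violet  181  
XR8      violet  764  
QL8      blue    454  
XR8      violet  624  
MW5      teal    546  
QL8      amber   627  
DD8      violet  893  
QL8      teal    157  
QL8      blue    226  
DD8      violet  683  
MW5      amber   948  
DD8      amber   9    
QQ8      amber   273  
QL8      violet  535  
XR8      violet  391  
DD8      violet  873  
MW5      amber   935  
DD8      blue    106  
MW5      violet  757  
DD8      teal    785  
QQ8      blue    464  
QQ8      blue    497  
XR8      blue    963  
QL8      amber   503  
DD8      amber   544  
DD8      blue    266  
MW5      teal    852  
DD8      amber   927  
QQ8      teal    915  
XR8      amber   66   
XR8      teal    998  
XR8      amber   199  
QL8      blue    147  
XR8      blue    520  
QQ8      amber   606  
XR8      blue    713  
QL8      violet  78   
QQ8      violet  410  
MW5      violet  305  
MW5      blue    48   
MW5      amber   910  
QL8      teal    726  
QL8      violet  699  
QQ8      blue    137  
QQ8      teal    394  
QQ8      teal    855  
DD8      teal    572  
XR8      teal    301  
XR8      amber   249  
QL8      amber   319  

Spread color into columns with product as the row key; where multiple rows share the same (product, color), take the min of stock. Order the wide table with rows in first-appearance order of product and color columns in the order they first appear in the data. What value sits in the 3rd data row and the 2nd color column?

273

With rows in first-appearance order of product, row 3 is product=QQ8. color columns in first-appearance order: blue, amber, teal, violet; column 2 is amber.
Long rows with product=QQ8, color=amber: min(911, 273, 606) = 273.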